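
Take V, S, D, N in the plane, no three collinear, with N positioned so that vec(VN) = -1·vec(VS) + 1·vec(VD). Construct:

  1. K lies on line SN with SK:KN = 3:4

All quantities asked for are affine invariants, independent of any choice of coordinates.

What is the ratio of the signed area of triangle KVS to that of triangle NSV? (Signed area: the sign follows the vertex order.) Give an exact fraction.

[KVS]:[NSV] = -3/7

Assign V = (0, 0), S = (1, 0), D = (0, 1), N = (-1, 1) — the answer is frame-independent, so this choice is without loss of generality.
1. K lies on line SN with SK:KN = 3:4 ⇒ K = (1/7, 3/7)
2·[KVS] = 3/7, 2·[NSV] = -1
[KVS]:[NSV] = 3/7:-1 = -3/7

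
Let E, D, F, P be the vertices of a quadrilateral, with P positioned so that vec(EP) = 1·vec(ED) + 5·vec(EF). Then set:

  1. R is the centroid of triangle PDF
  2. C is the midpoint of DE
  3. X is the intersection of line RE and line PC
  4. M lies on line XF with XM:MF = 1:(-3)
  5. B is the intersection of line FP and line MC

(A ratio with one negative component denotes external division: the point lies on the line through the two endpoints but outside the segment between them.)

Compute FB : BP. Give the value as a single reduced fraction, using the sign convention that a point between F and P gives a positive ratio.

FB:BP = -9/7

Choose coordinates E = (0, 0), D = (1, 0), F = (0, 1), P = (1, 5).
1. R is the centroid of triangle PDF ⇒ R = (2/3, 2)
2. C is the midpoint of DE ⇒ C = (1/2, 0)
3. X is the intersection of line RE and line PC ⇒ X = (5/7, 15/7)
4. M lies on line XF with XM:MF = 1:(-3) ⇒ M = (15/14, 19/7)
5. B is the intersection of line FP and line MC ⇒ B = (9/2, 19)
B = F + t·(P−F) with t = 9/2, so FB:BP = t:(1−t) = 9/2:-7/2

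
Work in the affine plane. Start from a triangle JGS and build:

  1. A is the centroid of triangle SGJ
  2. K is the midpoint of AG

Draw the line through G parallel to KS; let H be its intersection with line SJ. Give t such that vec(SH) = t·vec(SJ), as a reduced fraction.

t = -1/4

Assign J = (0, 0), G = (1, 0), S = (0, 1) — the answer is frame-independent, so this choice is without loss of generality.
1. A is the centroid of triangle SGJ ⇒ A = (1/3, 1/3)
2. K is the midpoint of AG ⇒ K = (2/3, 1/6)
through G parallel to KS: direction (-2/3, 5/6); meets SJ at H = (0, 5/4)
H = S + t·(J−S) with t = -1/4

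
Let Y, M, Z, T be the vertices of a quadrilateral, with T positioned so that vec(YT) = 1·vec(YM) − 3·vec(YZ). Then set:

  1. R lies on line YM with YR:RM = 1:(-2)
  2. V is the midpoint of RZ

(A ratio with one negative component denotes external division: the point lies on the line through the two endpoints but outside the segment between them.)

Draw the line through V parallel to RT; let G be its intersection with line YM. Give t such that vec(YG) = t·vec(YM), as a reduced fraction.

Choose coordinates Y = (0, 0), M = (1, 0), Z = (0, 1), T = (1, -3).
1. R lies on line YM with YR:RM = 1:(-2) ⇒ R = (-1, 0)
2. V is the midpoint of RZ ⇒ V = (-1/2, 1/2)
through V parallel to RT: direction (2, -3); meets YM at G = (-1/6, 0)
G = Y + t·(M−Y) with t = -1/6

t = -1/6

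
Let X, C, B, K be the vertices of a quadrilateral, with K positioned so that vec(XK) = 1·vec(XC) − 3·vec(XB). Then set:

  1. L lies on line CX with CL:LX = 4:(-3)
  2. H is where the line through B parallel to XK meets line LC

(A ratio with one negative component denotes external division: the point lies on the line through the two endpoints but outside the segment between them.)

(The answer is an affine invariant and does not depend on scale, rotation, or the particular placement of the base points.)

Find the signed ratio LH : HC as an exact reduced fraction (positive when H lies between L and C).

LH:HC = 5

Set X = (0, 0), C = (1, 0), B = (0, 1), K = (1, -3); any affine frame gives the same invariant.
1. L lies on line CX with CL:LX = 4:(-3) ⇒ L = (-3, 0)
2. H is where the line through B parallel to XK meets line LC ⇒ H = (1/3, 0)
H = L + t·(C−L) with t = 5/6, so LH:HC = t:(1−t) = 5/6:1/6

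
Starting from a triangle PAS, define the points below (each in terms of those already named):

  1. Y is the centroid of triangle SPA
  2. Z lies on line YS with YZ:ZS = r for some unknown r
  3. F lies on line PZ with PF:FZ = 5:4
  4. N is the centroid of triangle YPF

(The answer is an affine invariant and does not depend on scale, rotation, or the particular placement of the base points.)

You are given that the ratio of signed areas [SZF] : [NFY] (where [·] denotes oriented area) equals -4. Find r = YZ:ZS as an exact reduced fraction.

r = -3/5

Work in coordinates with P = (0, 0), A = (1, 0), S = (0, 1).
1. Y is the centroid of triangle SPA ⇒ Y = (1/3, 1/3)
2. With YZ:ZS = r, write λ = r/(r+1) so Z = Y + λ·(S−Y); Z is affine-linear in λ
3. F lies on line PZ with PF:FZ = 5:4 ⇒ F is an affine combination of earlier points and hence also affine-linear in λ
4. N is the centroid of triangle YPF ⇒ N is an affine combination of earlier points and hence also affine-linear in λ
Every point depending on Z is an affine combination of Z and λ-independent points, so each such coordinate is linear in λ; the λ² term in each signed area is a multiple of (S−Y)×(S−Y) = 0, so 2·[SZF] and 2·[NFY] are each linear in λ. Evaluating at λ=0 and λ=1:
  2·[SZF] = 4/27·λ − 4/27,   2·[NFY] = -5/81·λ
So [SZF]:[NFY] = (4/27·λ − 4/27) / (-5/81·λ). Setting this equal to -4:
  4/27·λ − 4/27 = -4·(-5/81·λ)  ⇒  λ = -3/2
Then r = λ/(1−λ) = (-3/2)/(5/2) = -3/5. Check: with r = -3/5, Z = (5/6, -2/3) and [SZF]:[NFY] = -4 as required.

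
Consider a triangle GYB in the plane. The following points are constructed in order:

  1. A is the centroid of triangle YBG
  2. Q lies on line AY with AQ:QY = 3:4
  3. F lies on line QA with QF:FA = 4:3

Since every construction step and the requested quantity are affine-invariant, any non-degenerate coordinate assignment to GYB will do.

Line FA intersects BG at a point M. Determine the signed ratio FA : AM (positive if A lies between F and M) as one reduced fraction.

Assign G = (0, 0), Y = (1, 0), B = (0, 1) — the answer is frame-independent, so this choice is without loss of generality.
1. A is the centroid of triangle YBG ⇒ A = (1/3, 1/3)
2. Q lies on line AY with AQ:QY = 3:4 ⇒ Q = (13/21, 4/21)
3. F lies on line QA with QF:FA = 4:3 ⇒ F = (67/147, 40/147)
line FA meets BG at M = (0, 1/2)
A = F + t·(M−F) with t = 18/67, so FA:AM = 18/67:49/67

FA:AM = 18/49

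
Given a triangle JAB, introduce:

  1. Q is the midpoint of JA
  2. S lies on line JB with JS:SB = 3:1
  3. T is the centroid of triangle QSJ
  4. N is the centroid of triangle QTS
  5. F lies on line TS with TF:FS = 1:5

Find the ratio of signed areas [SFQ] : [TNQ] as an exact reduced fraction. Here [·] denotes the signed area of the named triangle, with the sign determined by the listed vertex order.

Choose coordinates J = (0, 0), A = (1, 0), B = (0, 1).
1. Q is the midpoint of JA ⇒ Q = (1/2, 0)
2. S lies on line JB with JS:SB = 3:1 ⇒ S = (0, 3/4)
3. T is the centroid of triangle QSJ ⇒ T = (1/6, 1/4)
4. N is the centroid of triangle QTS ⇒ N = (2/9, 1/3)
5. F lies on line TS with TF:FS = 1:5 ⇒ F = (5/36, 1/3)
2·[SFQ] = 5/48, 2·[TNQ] = -1/24
[SFQ]:[TNQ] = 5/48:-1/24 = -5/2

[SFQ]:[TNQ] = -5/2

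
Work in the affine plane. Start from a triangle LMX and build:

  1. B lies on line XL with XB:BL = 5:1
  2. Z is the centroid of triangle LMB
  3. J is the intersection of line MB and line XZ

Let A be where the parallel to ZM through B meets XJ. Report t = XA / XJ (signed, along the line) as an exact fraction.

Assign L = (0, 0), M = (1, 0), X = (0, 1) — the answer is frame-independent, so this choice is without loss of generality.
1. B lies on line XL with XB:BL = 5:1 ⇒ B = (0, 1/6)
2. Z is the centroid of triangle LMB ⇒ Z = (1/3, 1/18)
3. J is the intersection of line MB and line XZ ⇒ J = (5/16, 11/96)
through B parallel to ZM: direction (2/3, -1/18); meets XJ at A = (10/33, 14/99)
A = X + t·(J−X) with t = 32/33

t = 32/33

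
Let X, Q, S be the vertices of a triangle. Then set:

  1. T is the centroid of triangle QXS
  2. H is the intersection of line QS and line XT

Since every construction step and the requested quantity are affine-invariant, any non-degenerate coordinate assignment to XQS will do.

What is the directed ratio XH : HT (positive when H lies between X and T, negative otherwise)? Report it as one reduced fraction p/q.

XH:HT = -3

Set X = (0, 0), Q = (1, 0), S = (0, 1); any affine frame gives the same invariant.
1. T is the centroid of triangle QXS ⇒ T = (1/3, 1/3)
2. H is the intersection of line QS and line XT ⇒ H = (1/2, 1/2)
H = X + t·(T−X) with t = 3/2, so XH:HT = t:(1−t) = 3/2:-1/2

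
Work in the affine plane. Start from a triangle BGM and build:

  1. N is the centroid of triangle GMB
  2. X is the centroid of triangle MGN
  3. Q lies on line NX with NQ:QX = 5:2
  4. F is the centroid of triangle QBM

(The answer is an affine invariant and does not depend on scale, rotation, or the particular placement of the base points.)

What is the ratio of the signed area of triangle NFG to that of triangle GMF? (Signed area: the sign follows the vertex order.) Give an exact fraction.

Assign B = (0, 0), G = (1, 0), M = (0, 1) — the answer is frame-independent, so this choice is without loss of generality.
1. N is the centroid of triangle GMB ⇒ N = (1/3, 1/3)
2. X is the centroid of triangle MGN ⇒ X = (4/9, 4/9)
3. Q lies on line NX with NQ:QX = 5:2 ⇒ Q = (26/63, 26/63)
4. F is the centroid of triangle QBM ⇒ F = (26/189, 89/189)
2·[NFG] = -5/189, 2·[GMF] = 74/189
[NFG]:[GMF] = -5/189:74/189 = -5/74

[NFG]:[GMF] = -5/74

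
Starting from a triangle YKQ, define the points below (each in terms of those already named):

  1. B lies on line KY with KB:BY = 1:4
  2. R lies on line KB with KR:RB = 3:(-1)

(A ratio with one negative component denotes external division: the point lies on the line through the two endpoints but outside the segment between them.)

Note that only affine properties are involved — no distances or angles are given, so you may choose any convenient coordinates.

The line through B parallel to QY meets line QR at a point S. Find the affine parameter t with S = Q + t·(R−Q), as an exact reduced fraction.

t = 8/7

Work in coordinates with Y = (0, 0), K = (1, 0), Q = (0, 1).
1. B lies on line KY with KB:BY = 1:4 ⇒ B = (4/5, 0)
2. R lies on line KB with KR:RB = 3:(-1) ⇒ R = (7/10, 0)
through B parallel to QY: direction (0, -1); meets QR at S = (4/5, -1/7)
S = Q + t·(R−Q) with t = 8/7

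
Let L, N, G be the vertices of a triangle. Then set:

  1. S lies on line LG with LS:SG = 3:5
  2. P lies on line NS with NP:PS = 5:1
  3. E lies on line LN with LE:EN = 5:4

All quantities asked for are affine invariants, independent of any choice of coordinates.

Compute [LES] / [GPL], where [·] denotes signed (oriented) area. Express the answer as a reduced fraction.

Assign L = (0, 0), N = (1, 0), G = (0, 1) — the answer is frame-independent, so this choice is without loss of generality.
1. S lies on line LG with LS:SG = 3:5 ⇒ S = (0, 3/8)
2. P lies on line NS with NP:PS = 5:1 ⇒ P = (1/6, 5/16)
3. E lies on line LN with LE:EN = 5:4 ⇒ E = (5/9, 0)
2·[LES] = 5/24, 2·[GPL] = -1/6
[LES]:[GPL] = 5/24:-1/6 = -5/4

[LES]:[GPL] = -5/4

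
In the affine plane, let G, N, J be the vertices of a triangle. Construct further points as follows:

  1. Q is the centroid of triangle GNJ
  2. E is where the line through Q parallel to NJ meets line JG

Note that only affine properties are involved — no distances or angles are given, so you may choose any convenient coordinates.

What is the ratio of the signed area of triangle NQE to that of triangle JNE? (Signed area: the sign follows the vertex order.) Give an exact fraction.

[NQE]:[JNE] = 1/3

Assign G = (0, 0), N = (1, 0), J = (0, 1) — the answer is frame-independent, so this choice is without loss of generality.
1. Q is the centroid of triangle GNJ ⇒ Q = (1/3, 1/3)
2. E is where the line through Q parallel to NJ meets line JG ⇒ E = (0, 2/3)
2·[NQE] = -1/9, 2·[JNE] = -1/3
[NQE]:[JNE] = -1/9:-1/3 = 1/3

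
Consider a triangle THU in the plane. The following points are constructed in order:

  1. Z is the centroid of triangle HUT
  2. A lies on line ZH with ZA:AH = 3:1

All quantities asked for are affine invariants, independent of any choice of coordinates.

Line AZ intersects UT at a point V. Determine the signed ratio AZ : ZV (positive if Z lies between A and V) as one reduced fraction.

AZ:ZV = 3/2

Choose coordinates T = (0, 0), H = (1, 0), U = (0, 1).
1. Z is the centroid of triangle HUT ⇒ Z = (1/3, 1/3)
2. A lies on line ZH with ZA:AH = 3:1 ⇒ A = (5/6, 1/12)
line AZ meets UT at V = (0, 1/2)
Z = A + t·(V−A) with t = 3/5, so AZ:ZV = 3/5:2/5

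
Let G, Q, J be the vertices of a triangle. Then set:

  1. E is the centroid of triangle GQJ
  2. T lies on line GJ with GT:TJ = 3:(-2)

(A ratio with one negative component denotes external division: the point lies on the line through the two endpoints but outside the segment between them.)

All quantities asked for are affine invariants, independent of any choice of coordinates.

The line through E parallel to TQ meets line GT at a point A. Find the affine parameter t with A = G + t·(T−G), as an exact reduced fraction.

t = 4/9

Set G = (0, 0), Q = (1, 0), J = (0, 1); any affine frame gives the same invariant.
1. E is the centroid of triangle GQJ ⇒ E = (1/3, 1/3)
2. T lies on line GJ with GT:TJ = 3:(-2) ⇒ T = (0, 3)
through E parallel to TQ: direction (1, -3); meets GT at A = (0, 4/3)
A = G + t·(T−G) with t = 4/9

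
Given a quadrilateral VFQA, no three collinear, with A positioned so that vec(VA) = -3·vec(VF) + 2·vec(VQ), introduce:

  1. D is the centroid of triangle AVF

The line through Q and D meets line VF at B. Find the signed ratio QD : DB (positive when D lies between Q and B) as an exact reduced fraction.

Work in coordinates with V = (0, 0), F = (1, 0), Q = (0, 1), A = (-3, 2).
1. D is the centroid of triangle AVF ⇒ D = (-2/3, 2/3)
line QD meets VF at B = (-2, 0)
D = Q + t·(B−Q) with t = 1/3, so QD:DB = 1/3:2/3

QD:DB = 1/2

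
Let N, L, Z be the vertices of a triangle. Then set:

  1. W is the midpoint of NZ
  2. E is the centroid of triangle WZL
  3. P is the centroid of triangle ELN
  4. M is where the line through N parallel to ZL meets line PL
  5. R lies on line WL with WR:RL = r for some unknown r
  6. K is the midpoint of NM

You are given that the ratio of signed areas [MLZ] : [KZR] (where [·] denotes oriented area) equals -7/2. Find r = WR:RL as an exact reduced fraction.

r = 1/4

Set N = (0, 0), L = (1, 0), Z = (0, 1); any affine frame gives the same invariant.
1. W is the midpoint of NZ ⇒ W = (0, 1/2)
2. E is the centroid of triangle WZL ⇒ E = (1/3, 1/2)
3. P is the centroid of triangle ELN ⇒ P = (4/9, 1/6)
4. M is where the line through N parallel to ZL meets line PL ⇒ M = (-3/7, 3/7)
5. With WR:RL = r, write λ = r/(r+1) so R = W + λ·(L−W); R is affine-linear in λ
6. K is the midpoint of NM ⇒ K = (-3/14, 3/14)
Every point depending on R is an affine combination of R and λ-independent points, so each such coordinate is linear in λ; the λ² term in each signed area is a multiple of (L−W)×(L−W) = 0, so 2·[MLZ] and 2·[KZR] are each linear in λ. Evaluating at λ=0 and λ=1:
  2·[MLZ] = 1,   2·[KZR] = -25/28·λ − 3/28
So [MLZ]:[KZR] = (1) / (-25/28·λ − 3/28). Setting this equal to -7/2:
  1 = -7/2·(-25/28·λ − 3/28)  ⇒  λ = 1/5
Then r = λ/(1−λ) = (1/5)/(4/5) = 1/4. Check: with r = 1/4, R = (1/5, 2/5) and [MLZ]:[KZR] = -7/2 as required.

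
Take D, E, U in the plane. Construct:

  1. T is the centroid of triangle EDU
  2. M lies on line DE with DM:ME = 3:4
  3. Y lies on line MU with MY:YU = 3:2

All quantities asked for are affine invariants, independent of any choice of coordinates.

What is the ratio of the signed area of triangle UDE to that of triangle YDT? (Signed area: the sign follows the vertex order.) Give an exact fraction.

Set D = (0, 0), E = (1, 0), U = (0, 1); any affine frame gives the same invariant.
1. T is the centroid of triangle EDU ⇒ T = (1/3, 1/3)
2. M lies on line DE with DM:ME = 3:4 ⇒ M = (3/7, 0)
3. Y lies on line MU with MY:YU = 3:2 ⇒ Y = (6/35, 3/5)
2·[UDE] = 1, 2·[YDT] = 1/7
[UDE]:[YDT] = 1:1/7 = 7

[UDE]:[YDT] = 7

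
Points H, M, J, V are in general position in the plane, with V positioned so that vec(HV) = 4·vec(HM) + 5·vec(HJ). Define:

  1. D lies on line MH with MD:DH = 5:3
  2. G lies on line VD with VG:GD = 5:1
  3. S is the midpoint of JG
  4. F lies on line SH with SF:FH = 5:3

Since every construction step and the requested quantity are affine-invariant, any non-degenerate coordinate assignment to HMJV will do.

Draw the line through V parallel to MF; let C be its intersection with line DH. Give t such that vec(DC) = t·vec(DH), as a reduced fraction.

t = -124/3

Choose coordinates H = (0, 0), M = (1, 0), J = (0, 1), V = (4, 5).
1. D lies on line MH with MD:DH = 5:3 ⇒ D = (3/8, 0)
2. G lies on line VD with VG:GD = 5:1 ⇒ G = (47/48, 5/6)
3. S is the midpoint of JG ⇒ S = (47/96, 11/12)
4. F lies on line SH with SF:FH = 5:3 ⇒ F = (47/256, 11/32)
through V parallel to MF: direction (-209/256, 11/32); meets DH at C = (127/8, 0)
C = D + t·(H−D) with t = -124/3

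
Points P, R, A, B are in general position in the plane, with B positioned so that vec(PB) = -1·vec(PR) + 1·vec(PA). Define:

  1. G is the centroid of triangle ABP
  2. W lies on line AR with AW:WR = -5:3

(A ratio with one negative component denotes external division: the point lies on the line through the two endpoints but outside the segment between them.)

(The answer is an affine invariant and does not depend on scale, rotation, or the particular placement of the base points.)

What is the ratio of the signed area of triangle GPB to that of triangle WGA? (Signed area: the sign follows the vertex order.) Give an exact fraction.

Choose coordinates P = (0, 0), R = (1, 0), A = (0, 1), B = (-1, 1).
1. G is the centroid of triangle ABP ⇒ G = (-1/3, 2/3)
2. W lies on line AR with AW:WR = -5:3 ⇒ W = (5/2, -3/2)
2·[GPB] = -1/3, 2·[WGA] = -5/3
[GPB]:[WGA] = -1/3:-5/3 = 1/5

[GPB]:[WGA] = 1/5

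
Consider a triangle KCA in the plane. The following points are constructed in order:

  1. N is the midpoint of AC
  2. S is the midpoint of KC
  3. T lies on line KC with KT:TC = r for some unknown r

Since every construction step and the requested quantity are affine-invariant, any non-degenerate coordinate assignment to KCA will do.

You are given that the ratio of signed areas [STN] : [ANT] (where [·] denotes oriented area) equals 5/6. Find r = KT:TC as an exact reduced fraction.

r = -2/3

Work in coordinates with K = (0, 0), C = (1, 0), A = (0, 1).
1. N is the midpoint of AC ⇒ N = (1/2, 1/2)
2. S is the midpoint of KC ⇒ S = (1/2, 0)
3. With KT:TC = r, write λ = r/(r+1) so T = K + λ·(C−K); T is affine-linear in λ
Every point depending on T is an affine combination of T and λ-independent points, so each such coordinate is linear in λ; the λ² term in each signed area is a multiple of (C−K)×(C−K) = 0, so 2·[STN] and 2·[ANT] are each linear in λ. Evaluating at λ=0 and λ=1:
  2·[STN] = 1/2·λ − 1/4,   2·[ANT] = 1/2·λ − 1/2
So [STN]:[ANT] = (1/2·λ − 1/4) / (1/2·λ − 1/2). Setting this equal to 5/6:
  1/2·λ − 1/4 = 5/6·(1/2·λ − 1/2)  ⇒  λ = -2
Then r = λ/(1−λ) = (-2)/(3) = -2/3. Check: with r = -2/3, T = (-2, 0) and [STN]:[ANT] = 5/6 as required.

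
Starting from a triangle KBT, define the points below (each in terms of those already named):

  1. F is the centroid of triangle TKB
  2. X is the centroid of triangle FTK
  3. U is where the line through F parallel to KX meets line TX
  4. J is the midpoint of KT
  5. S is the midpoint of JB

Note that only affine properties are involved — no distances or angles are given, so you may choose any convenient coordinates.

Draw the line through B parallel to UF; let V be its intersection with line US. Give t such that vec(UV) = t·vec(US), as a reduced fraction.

t = 4

Set K = (0, 0), B = (1, 0), T = (0, 1); any affine frame gives the same invariant.
1. F is the centroid of triangle TKB ⇒ F = (1/3, 1/3)
2. X is the centroid of triangle FTK ⇒ X = (1/9, 4/9)
3. U is where the line through F parallel to KX meets line TX ⇒ U = (2/9, -1/9)
4. J is the midpoint of KT ⇒ J = (0, 1/2)
5. S is the midpoint of JB ⇒ S = (1/2, 1/4)
through B parallel to UF: direction (1/9, 4/9); meets US at V = (4/3, 4/3)
V = U + t·(S−U) with t = 4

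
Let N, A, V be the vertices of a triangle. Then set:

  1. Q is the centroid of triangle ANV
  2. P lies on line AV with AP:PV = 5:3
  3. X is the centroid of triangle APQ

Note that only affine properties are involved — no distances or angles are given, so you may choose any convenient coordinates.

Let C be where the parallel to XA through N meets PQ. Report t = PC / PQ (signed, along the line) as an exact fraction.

Set N = (0, 0), A = (1, 0), V = (0, 1); any affine frame gives the same invariant.
1. Q is the centroid of triangle ANV ⇒ Q = (1/3, 1/3)
2. P lies on line AV with AP:PV = 5:3 ⇒ P = (3/8, 5/8)
3. X is the centroid of triangle APQ ⇒ X = (41/72, 23/72)
through N parallel to XA: direction (31/72, -23/72); meets PQ at C = (31/120, -23/120)
C = P + t·(Q−P) with t = 14/5

t = 14/5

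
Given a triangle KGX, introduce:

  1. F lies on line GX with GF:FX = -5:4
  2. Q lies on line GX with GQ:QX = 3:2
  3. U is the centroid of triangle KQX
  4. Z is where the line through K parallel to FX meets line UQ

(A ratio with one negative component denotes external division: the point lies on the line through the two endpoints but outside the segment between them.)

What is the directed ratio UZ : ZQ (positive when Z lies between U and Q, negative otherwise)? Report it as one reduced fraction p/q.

UZ:ZQ = -2/3

Set K = (0, 0), G = (1, 0), X = (0, 1); any affine frame gives the same invariant.
1. F lies on line GX with GF:FX = -5:4 ⇒ F = (-4, 5)
2. Q lies on line GX with GQ:QX = 3:2 ⇒ Q = (2/5, 3/5)
3. U is the centroid of triangle KQX ⇒ U = (2/15, 8/15)
4. Z is where the line through K parallel to FX meets line UQ ⇒ Z = (-2/5, 2/5)
Z = U + t·(Q−U) with t = -2, so UZ:ZQ = t:(1−t) = -2:3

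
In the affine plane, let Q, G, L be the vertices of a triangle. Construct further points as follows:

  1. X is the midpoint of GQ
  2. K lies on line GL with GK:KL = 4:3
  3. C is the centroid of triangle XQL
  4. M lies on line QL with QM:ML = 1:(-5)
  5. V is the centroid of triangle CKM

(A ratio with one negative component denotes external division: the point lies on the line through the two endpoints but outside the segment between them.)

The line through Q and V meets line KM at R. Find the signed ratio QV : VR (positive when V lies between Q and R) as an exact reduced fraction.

Work in coordinates with Q = (0, 0), G = (1, 0), L = (0, 1).
1. X is the midpoint of GQ ⇒ X = (1/2, 0)
2. K lies on line GL with GK:KL = 4:3 ⇒ K = (3/7, 4/7)
3. C is the centroid of triangle XQL ⇒ C = (1/6, 1/3)
4. M lies on line QL with QM:ML = 1:(-5) ⇒ M = (0, -1/4)
5. V is the centroid of triangle CKM ⇒ V = (25/126, 55/252)
line QV meets KM at R = (15/49, 33/98)
V = Q + t·(R−Q) with t = 35/54, so QV:VR = 35/54:19/54

QV:VR = 35/19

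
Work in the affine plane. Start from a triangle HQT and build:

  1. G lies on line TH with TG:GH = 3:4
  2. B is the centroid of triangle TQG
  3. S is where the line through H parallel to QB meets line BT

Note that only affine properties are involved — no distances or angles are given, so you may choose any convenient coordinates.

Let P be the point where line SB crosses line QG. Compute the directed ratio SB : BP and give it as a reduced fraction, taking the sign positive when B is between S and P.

SB:BP = -22/3

Choose coordinates H = (0, 0), Q = (1, 0), T = (0, 1).
1. G lies on line TH with TG:GH = 3:4 ⇒ G = (0, 4/7)
2. B is the centroid of triangle TQG ⇒ B = (1/3, 11/21)
3. S is where the line through H parallel to QB meets line BT ⇒ S = (14/9, -11/9)
line SB meets QG at P = (1/2, 2/7)
B = S + t·(P−S) with t = 22/19, so SB:BP = 22/19:-3/19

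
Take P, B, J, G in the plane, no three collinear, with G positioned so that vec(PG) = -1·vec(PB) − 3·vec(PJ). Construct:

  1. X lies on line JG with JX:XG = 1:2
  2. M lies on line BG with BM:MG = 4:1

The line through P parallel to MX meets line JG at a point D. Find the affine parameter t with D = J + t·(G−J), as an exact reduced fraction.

t = -4/15

Set P = (0, 0), B = (1, 0), J = (0, 1), G = (-1, -3); any affine frame gives the same invariant.
1. X lies on line JG with JX:XG = 1:2 ⇒ X = (-1/3, -1/3)
2. M lies on line BG with BM:MG = 4:1 ⇒ M = (-3/5, -12/5)
through P parallel to MX: direction (4/15, 31/15); meets JG at D = (4/15, 31/15)
D = J + t·(G−J) with t = -4/15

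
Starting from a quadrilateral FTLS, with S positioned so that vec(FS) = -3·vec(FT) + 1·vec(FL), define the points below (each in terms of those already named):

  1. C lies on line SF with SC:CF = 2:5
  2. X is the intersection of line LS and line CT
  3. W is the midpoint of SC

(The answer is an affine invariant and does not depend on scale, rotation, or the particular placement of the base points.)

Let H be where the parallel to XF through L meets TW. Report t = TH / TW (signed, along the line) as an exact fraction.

Assign F = (0, 0), T = (1, 0), L = (0, 1), S = (-3, 1) — the answer is frame-independent, so this choice is without loss of generality.
1. C lies on line SF with SC:CF = 2:5 ⇒ C = (-15/7, 5/7)
2. X is the intersection of line LS and line CT ⇒ X = (-17/5, 1)
3. W is the midpoint of SC ⇒ W = (-18/7, 6/7)
through L parallel to XF: direction (17/5, -1); meets TW at H = (323/23, -72/23)
H = T + t·(W−T) with t = -84/23

t = -84/23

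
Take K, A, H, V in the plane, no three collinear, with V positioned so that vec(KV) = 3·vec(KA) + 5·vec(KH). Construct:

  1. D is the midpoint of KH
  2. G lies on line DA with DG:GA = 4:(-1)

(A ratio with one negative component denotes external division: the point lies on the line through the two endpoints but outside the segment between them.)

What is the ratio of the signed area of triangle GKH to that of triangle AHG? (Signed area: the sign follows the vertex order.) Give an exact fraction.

Work in coordinates with K = (0, 0), A = (1, 0), H = (0, 1), V = (3, 5).
1. D is the midpoint of KH ⇒ D = (0, 1/2)
2. G lies on line DA with DG:GA = 4:(-1) ⇒ G = (4/3, -1/6)
2·[GKH] = -4/3, 2·[AHG] = -1/6
[GKH]:[AHG] = -4/3:-1/6 = 8

[GKH]:[AHG] = 8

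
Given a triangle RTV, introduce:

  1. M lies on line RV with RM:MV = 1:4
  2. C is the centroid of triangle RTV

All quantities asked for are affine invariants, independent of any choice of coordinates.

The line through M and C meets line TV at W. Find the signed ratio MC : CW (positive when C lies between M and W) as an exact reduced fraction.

Assign R = (0, 0), T = (1, 0), V = (0, 1) — the answer is frame-independent, so this choice is without loss of generality.
1. M lies on line RV with RM:MV = 1:4 ⇒ M = (0, 1/5)
2. C is the centroid of triangle RTV ⇒ C = (1/3, 1/3)
line MC meets TV at W = (4/7, 3/7)
C = M + t·(W−M) with t = 7/12, so MC:CW = 7/12:5/12

MC:CW = 7/5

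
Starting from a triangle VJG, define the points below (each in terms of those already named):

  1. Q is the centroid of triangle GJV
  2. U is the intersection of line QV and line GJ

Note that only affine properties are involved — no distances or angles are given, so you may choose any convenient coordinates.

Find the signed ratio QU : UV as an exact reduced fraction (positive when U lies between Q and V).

QU:UV = -1/3

Assign V = (0, 0), J = (1, 0), G = (0, 1) — the answer is frame-independent, so this choice is without loss of generality.
1. Q is the centroid of triangle GJV ⇒ Q = (1/3, 1/3)
2. U is the intersection of line QV and line GJ ⇒ U = (1/2, 1/2)
U = Q + t·(V−Q) with t = -1/2, so QU:UV = t:(1−t) = -1/2:3/2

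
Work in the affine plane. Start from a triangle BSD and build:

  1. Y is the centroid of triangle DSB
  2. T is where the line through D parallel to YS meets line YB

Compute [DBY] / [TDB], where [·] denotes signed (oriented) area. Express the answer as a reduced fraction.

Set B = (0, 0), S = (1, 0), D = (0, 1); any affine frame gives the same invariant.
1. Y is the centroid of triangle DSB ⇒ Y = (1/3, 1/3)
2. T is where the line through D parallel to YS meets line YB ⇒ T = (2/3, 2/3)
2·[DBY] = 1/3, 2·[TDB] = 2/3
[DBY]:[TDB] = 1/3:2/3 = 1/2

[DBY]:[TDB] = 1/2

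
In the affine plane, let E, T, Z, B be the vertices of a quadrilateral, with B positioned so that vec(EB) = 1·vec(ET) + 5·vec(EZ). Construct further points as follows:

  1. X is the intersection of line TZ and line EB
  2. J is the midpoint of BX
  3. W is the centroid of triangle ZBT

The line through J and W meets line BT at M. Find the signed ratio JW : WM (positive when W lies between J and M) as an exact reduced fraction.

JW:WM = 1/4

Assign E = (0, 0), T = (1, 0), Z = (0, 1), B = (1, 5) — the answer is frame-independent, so this choice is without loss of generality.
1. X is the intersection of line TZ and line EB ⇒ X = (1/6, 5/6)
2. J is the midpoint of BX ⇒ J = (7/12, 35/12)
3. W is the centroid of triangle ZBT ⇒ W = (2/3, 2)
line JW meets BT at M = (1, -5/3)
W = J + t·(M−J) with t = 1/5, so JW:WM = 1/5:4/5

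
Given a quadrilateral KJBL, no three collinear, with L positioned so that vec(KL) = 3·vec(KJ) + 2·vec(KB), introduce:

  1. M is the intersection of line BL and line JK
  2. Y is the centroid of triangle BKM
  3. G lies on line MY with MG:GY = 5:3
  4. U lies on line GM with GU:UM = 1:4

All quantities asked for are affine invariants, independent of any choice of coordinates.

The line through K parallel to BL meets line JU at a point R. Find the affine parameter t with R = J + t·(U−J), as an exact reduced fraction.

t = 2/7

Work in coordinates with K = (0, 0), J = (1, 0), B = (0, 1), L = (3, 2).
1. M is the intersection of line BL and line JK ⇒ M = (-3, 0)
2. Y is the centroid of triangle BKM ⇒ Y = (-1, 1/3)
3. G lies on line MY with MG:GY = 5:3 ⇒ G = (-7/4, 5/24)
4. U lies on line GM with GU:UM = 1:4 ⇒ U = (-2, 1/6)
through K parallel to BL: direction (3, 1); meets JU at R = (1/7, 1/21)
R = J + t·(U−J) with t = 2/7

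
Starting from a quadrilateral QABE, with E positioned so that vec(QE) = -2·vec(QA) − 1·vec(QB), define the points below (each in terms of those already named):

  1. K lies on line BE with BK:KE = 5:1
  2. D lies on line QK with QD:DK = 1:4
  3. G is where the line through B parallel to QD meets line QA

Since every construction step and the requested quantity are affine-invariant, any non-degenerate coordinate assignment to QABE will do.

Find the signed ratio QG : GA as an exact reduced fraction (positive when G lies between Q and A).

Choose coordinates Q = (0, 0), A = (1, 0), B = (0, 1), E = (-2, -1).
1. K lies on line BE with BK:KE = 5:1 ⇒ K = (-5/3, -2/3)
2. D lies on line QK with QD:DK = 1:4 ⇒ D = (-1/3, -2/15)
3. G is where the line through B parallel to QD meets line QA ⇒ G = (-5/2, 0)
G = Q + t·(A−Q) with t = -5/2, so QG:GA = t:(1−t) = -5/2:7/2

QG:GA = -5/7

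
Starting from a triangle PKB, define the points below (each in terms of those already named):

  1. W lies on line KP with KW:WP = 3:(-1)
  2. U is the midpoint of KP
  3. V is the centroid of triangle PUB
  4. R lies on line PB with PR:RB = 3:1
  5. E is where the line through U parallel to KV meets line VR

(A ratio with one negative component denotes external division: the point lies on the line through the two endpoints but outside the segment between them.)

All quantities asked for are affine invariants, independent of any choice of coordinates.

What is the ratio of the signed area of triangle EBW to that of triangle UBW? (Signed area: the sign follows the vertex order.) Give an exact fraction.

Choose coordinates P = (0, 0), K = (1, 0), B = (0, 1).
1. W lies on line KP with KW:WP = 3:(-1) ⇒ W = (-1/2, 0)
2. U is the midpoint of KP ⇒ U = (1/2, 0)
3. V is the centroid of triangle PUB ⇒ V = (1/6, 1/3)
4. R lies on line PB with PR:RB = 3:1 ⇒ R = (0, 3/4)
5. E is where the line through U parallel to KV meets line VR ⇒ E = (11/42, 2/21)
2·[EBW] = 5/7, 2·[UBW] = 1
[EBW]:[UBW] = 5/7:1 = 5/7

[EBW]:[UBW] = 5/7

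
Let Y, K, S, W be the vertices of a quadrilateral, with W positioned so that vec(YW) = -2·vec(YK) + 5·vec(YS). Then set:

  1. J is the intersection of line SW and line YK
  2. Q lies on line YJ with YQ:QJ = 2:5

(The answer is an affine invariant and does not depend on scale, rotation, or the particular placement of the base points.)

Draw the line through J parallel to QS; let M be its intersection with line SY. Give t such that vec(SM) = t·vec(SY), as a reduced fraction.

Assign Y = (0, 0), K = (1, 0), S = (0, 1), W = (-2, 5) — the answer is frame-independent, so this choice is without loss of generality.
1. J is the intersection of line SW and line YK ⇒ J = (1/2, 0)
2. Q lies on line YJ with YQ:QJ = 2:5 ⇒ Q = (1/7, 0)
through J parallel to QS: direction (-1/7, 1); meets SY at M = (0, 7/2)
M = S + t·(Y−S) with t = -5/2

t = -5/2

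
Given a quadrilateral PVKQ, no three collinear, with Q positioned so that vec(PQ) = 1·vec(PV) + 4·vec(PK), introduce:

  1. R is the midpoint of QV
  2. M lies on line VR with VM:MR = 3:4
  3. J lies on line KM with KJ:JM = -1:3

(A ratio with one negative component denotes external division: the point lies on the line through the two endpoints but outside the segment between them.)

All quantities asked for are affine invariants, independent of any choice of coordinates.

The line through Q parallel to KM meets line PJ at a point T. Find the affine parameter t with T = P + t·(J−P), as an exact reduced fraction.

Set P = (0, 0), V = (1, 0), K = (0, 1), Q = (1, 4); any affine frame gives the same invariant.
1. R is the midpoint of QV ⇒ R = (1, 2)
2. M lies on line VR with VM:MR = 3:4 ⇒ M = (1, 6/7)
3. J lies on line KM with KJ:JM = -1:3 ⇒ J = (-1/2, 15/14)
through Q parallel to KM: direction (1, -1/7); meets PJ at T = (-29/14, 435/98)
T = P + t·(J−P) with t = 29/7

t = 29/7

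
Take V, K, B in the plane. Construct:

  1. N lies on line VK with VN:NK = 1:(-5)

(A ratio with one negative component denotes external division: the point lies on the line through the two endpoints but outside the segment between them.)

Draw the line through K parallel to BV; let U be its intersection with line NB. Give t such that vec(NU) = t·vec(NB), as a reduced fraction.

t = 5

Set V = (0, 0), K = (1, 0), B = (0, 1); any affine frame gives the same invariant.
1. N lies on line VK with VN:NK = 1:(-5) ⇒ N = (-1/4, 0)
through K parallel to BV: direction (0, -1); meets NB at U = (1, 5)
U = N + t·(B−N) with t = 5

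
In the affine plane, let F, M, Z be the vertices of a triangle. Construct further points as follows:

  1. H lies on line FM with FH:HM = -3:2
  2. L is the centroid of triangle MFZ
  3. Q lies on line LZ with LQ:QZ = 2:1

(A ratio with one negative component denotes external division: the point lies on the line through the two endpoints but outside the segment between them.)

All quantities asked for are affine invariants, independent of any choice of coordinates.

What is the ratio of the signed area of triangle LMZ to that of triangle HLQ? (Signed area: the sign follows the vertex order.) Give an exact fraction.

Assign F = (0, 0), M = (1, 0), Z = (0, 1) — the answer is frame-independent, so this choice is without loss of generality.
1. H lies on line FM with FH:HM = -3:2 ⇒ H = (3, 0)
2. L is the centroid of triangle MFZ ⇒ L = (1/3, 1/3)
3. Q lies on line LZ with LQ:QZ = 2:1 ⇒ Q = (1/9, 7/9)
2·[LMZ] = 1/3, 2·[HLQ] = -10/9
[LMZ]:[HLQ] = 1/3:-10/9 = -3/10

[LMZ]:[HLQ] = -3/10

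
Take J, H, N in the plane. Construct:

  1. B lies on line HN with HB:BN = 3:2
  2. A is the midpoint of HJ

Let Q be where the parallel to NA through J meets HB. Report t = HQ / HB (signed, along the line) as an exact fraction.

Work in coordinates with J = (0, 0), H = (1, 0), N = (0, 1).
1. B lies on line HN with HB:BN = 3:2 ⇒ B = (2/5, 3/5)
2. A is the midpoint of HJ ⇒ A = (1/2, 0)
through J parallel to NA: direction (1/2, -1); meets HB at Q = (-1, 2)
Q = H + t·(B−H) with t = 10/3

t = 10/3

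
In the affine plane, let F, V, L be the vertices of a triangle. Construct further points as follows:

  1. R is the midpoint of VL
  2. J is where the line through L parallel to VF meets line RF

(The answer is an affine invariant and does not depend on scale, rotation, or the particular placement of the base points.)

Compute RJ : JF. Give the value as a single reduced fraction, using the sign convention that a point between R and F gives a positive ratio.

Choose coordinates F = (0, 0), V = (1, 0), L = (0, 1).
1. R is the midpoint of VL ⇒ R = (1/2, 1/2)
2. J is where the line through L parallel to VF meets line RF ⇒ J = (1, 1)
J = R + t·(F−R) with t = -1, so RJ:JF = t:(1−t) = -1:2

RJ:JF = -1/2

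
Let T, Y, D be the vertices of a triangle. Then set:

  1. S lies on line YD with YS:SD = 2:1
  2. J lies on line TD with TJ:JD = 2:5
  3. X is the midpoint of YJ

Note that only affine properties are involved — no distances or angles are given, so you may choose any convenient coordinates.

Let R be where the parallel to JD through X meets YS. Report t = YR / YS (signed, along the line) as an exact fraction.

t = 3/4

Assign T = (0, 0), Y = (1, 0), D = (0, 1) — the answer is frame-independent, so this choice is without loss of generality.
1. S lies on line YD with YS:SD = 2:1 ⇒ S = (1/3, 2/3)
2. J lies on line TD with TJ:JD = 2:5 ⇒ J = (0, 2/7)
3. X is the midpoint of YJ ⇒ X = (1/2, 1/7)
through X parallel to JD: direction (0, 5/7); meets YS at R = (1/2, 1/2)
R = Y + t·(S−Y) with t = 3/4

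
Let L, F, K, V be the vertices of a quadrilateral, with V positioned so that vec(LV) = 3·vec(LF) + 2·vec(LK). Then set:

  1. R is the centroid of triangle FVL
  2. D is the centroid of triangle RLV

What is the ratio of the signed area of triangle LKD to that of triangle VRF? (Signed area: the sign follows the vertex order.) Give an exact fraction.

Set L = (0, 0), F = (1, 0), K = (0, 1), V = (3, 2); any affine frame gives the same invariant.
1. R is the centroid of triangle FVL ⇒ R = (4/3, 2/3)
2. D is the centroid of triangle RLV ⇒ D = (13/9, 8/9)
2·[LKD] = -13/9, 2·[VRF] = 2/3
[LKD]:[VRF] = -13/9:2/3 = -13/6

[LKD]:[VRF] = -13/6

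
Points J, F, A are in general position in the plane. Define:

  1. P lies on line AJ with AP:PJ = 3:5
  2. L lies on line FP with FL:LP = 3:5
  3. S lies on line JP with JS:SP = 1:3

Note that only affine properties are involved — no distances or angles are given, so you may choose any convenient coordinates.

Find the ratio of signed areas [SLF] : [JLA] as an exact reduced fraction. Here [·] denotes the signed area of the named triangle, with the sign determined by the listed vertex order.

[SLF]:[JLA] = -9/32

Choose coordinates J = (0, 0), F = (1, 0), A = (0, 1).
1. P lies on line AJ with AP:PJ = 3:5 ⇒ P = (0, 5/8)
2. L lies on line FP with FL:LP = 3:5 ⇒ L = (5/8, 15/64)
3. S lies on line JP with JS:SP = 1:3 ⇒ S = (0, 5/32)
2·[SLF] = -45/256, 2·[JLA] = 5/8
[SLF]:[JLA] = -45/256:5/8 = -9/32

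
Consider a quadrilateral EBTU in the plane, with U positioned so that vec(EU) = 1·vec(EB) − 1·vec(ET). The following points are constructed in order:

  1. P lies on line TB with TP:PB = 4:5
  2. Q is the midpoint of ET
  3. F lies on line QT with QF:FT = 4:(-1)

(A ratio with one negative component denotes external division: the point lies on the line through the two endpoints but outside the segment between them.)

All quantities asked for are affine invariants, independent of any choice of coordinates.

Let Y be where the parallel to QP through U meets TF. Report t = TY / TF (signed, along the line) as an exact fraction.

Work in coordinates with E = (0, 0), B = (1, 0), T = (0, 1), U = (1, -1).
1. P lies on line TB with TP:PB = 4:5 ⇒ P = (4/9, 5/9)
2. Q is the midpoint of ET ⇒ Q = (0, 1/2)
3. F lies on line QT with QF:FT = 4:(-1) ⇒ F = (0, 7/6)
through U parallel to QP: direction (4/9, 1/18); meets TF at Y = (0, -9/8)
Y = T + t·(F−T) with t = -51/4

t = -51/4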